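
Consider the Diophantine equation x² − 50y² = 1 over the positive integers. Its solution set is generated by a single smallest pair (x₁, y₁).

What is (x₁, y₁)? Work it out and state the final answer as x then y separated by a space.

99 14

√50 → a₀=7, period (14); ℓ=1 odd so k=1
step 0: (7, 1)  from 7·(1,0) + (0,1)
step 1: (99, 14)  from 14·(7,1) + (1,0)
(x₁, y₁) = (99, 14);  99² − 50·14² = 1 ✓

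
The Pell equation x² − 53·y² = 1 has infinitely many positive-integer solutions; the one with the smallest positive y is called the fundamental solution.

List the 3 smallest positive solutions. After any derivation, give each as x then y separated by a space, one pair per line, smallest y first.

66249 9100
8777860001 1205731800
1163048894346249 159757052027300

[7; 3,1,1,3,14] for √53; ℓ=5 ⇒ convergent index 9
a_0=7:  p_0=7·1+0=7,  q_0=7·0+1=1
a_1=3:  p_1=3·7+1=22,  q_1=3·1+0=3
a_2=1:  p_2=1·22+7=29,  q_2=1·3+1=4
a_3=1:  p_3=1·29+22=51,  q_3=1·4+3=7
a_4=3:  p_4=3·51+29=182,  q_4=3·7+4=25
a_5=14:  p_5=14·182+51=2599,  q_5=14·25+7=357
…
a_7=1:  p_7=1·7979+2599=10578,  q_7=1·1096+357=1453
a_8=1:  p_8=1·10578+7979=18557,  q_8=1·1453+1096=2549
a_9=3:  p_9=3·18557+10578=66249,  q_9=3·2549+1453=9100
(x₁, y₁) = (66249, 9100);  66249² − 53·9100² = 1 ✓
k=2:  x_2 = 66249·66249+53·9100·9100 = 8777860001,  y_2 = 66249·9100+9100·66249 = 1205731800
k=3:  x_3 = 66249·8777860001+53·9100·1205731800 = 1163048894346249,  y_3 = 66249·1205731800+9100·8777860001 = 159757052027300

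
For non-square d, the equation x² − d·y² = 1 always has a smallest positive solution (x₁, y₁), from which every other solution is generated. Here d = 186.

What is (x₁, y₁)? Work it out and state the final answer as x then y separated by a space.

√186 = [13; 1,1,1,3,4,3,1,1,1,26, …], period ℓ=10 (even) → k=9
i=0: a=13 ⇒ p=13, q=1
i=1: a=1 ⇒ p=14, q=1
i=2: a=1 ⇒ p=27, q=2
i=3: a=1 ⇒ p=41, q=3
i=4: a=3 ⇒ p=150, q=11
i=5: a=4 ⇒ p=641, q=47
i=6: a=3 ⇒ p=2073, q=152
i=7: a=1 ⇒ p=2714, q=199
i=8: a=1 ⇒ p=4787, q=351
i=9: a=1 ⇒ p=7501, q=550
(x₁, y₁) = (7501, 550);  7501² − 186·550² = 1 ✓

7501 550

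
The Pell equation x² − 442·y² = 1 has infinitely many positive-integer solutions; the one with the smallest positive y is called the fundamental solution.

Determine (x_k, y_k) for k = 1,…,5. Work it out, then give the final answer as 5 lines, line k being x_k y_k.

√442 = [21; 42, …], period ℓ=1 (odd) → k=1
k=0  a_k=21  p_k/q_k = 21/1
k=1  a_k=42  p_k/q_k = 883/42
(x₁, y₁) = (883, 42);  883² − 442·42² = 1 ✓
n=2: (883,42)∘(883,42) = (883·883+442·42·42, 883·42+42·883) = (1559377,74172)
n=3: (1559377,74172)∘(883,42) = (883·1559377+442·42·74172, 883·74172+42·1559377) = (2753858899,130987710)
n=4: (2753858899,130987710)∘(883,42) = (883·2753858899+442·42·130987710, 883·130987710+42·2753858899) = (4863313256257,231324221688)
n=5: (4863313256257,231324221688)∘(883,42) = (883·4863313256257+442·42·231324221688, 883·231324221688+42·4863313256257) = (8588608456690963,408518444513298)

883 42
1559377 74172
2753858899 130987710
4863313256257 231324221688
8588608456690963 408518444513298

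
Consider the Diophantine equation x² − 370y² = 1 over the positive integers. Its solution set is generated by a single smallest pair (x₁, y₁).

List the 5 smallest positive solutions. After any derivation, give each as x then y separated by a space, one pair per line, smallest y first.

d=370: √d = [19; 4,4,38] (ℓ=3, odd), read p_5/q_5
i=0: a=19 ⇒ p=19, q=1
…
i=2: a=4 ⇒ p=327, q=17
i=3: a=38 ⇒ p=12503, q=650
i=4: a=4 ⇒ p=50339, q=2617
i=5: a=4 ⇒ p=213859, q=11118
(x₁, y₁) = (213859, 11118);  213859² − 370·11118² = 1 ✓
(x_2, y_2) = (213859·213859 + 370·11118·11118, 213859·11118 + 11118·213859) = (91471343761, 4755368724)
(x_3, y_3) = (213859·91471343761 + 370·11118·4755368724, 213859·4755368724 + 11118·91471343761) = (39123940210553539, 2033956799880714)
(x_4, y_4) = (213859·39123940210553539 + 370·11118·2033956799880714, 213859·2033956799880714 + 11118·39123940210553539) = (16734013458886067250241, 869959934526623861928)
(x_5, y_5) = (213859·16734013458886067250241 + 370·11118·869959934526623861928, 213859·869959934526623861928 + 11118·16734013458886067250241) = (7157438768568706971928026499, 372097523273824548176239590)

213859 11118
91471343761 4755368724
39123940210553539 2033956799880714
16734013458886067250241 869959934526623861928
7157438768568706971928026499 372097523273824548176239590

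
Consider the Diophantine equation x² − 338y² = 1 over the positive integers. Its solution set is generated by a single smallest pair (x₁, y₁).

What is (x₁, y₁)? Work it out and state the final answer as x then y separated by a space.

√338 → a₀=18, period (2,1,1,2,36); ℓ=5 odd so k=9
k=0  a_k=18  p_k/q_k = 18/1
k=1  a_k=2  p_k/q_k = 37/2
k=2  a_k=1  p_k/q_k = 55/3
…
k=5  a_k=36  p_k/q_k = 8696/473
k=6  a_k=2  p_k/q_k = 17631/959
k=7  a_k=1  p_k/q_k = 26327/1432
k=8  a_k=1  p_k/q_k = 43958/2391
k=9  a_k=2  p_k/q_k = 114243/6214
→ (114243, 6214).  Check: 114243²=13051463049, 338·6214²=13051463048, difference 1.

114243 6214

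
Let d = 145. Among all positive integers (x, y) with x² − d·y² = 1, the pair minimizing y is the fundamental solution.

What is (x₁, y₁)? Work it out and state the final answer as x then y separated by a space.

[12; 24] for √145; ℓ=1 ⇒ convergent index 1
step 0: (12, 1)  from 12·(1,0) + (0,1)
step 1: (289, 24)  from 24·(12,1) + (1,0)
(x₁, y₁) = (289, 24);  289² − 145·24² = 1 ✓

289 24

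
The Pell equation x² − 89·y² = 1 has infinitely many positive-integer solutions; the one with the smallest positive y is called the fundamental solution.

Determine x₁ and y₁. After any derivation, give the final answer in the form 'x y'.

500001 53000

√89 → a₀=9, period (2,3,3,2,18); ℓ=5 odd so k=9
a_0=9:  p_0=9·1+0=9,  q_0=9·0+1=1
a_1=2:  p_1=2·9+1=19,  q_1=2·1+0=2
a_2=3:  p_2=3·19+9=66,  q_2=3·2+1=7
a_3=3:  p_3=3·66+19=217,  q_3=3·7+2=23
…
a_6=2:  p_6=2·9217+500=18934,  q_6=2·977+53=2007
…
a_8=3:  p_8=3·66019+18934=216991,  q_8=3·6998+2007=23001
a_9=2:  p_9=2·216991+66019=500001,  q_9=2·23001+6998=53000
→ (500001, 53000).  Check: 500001²=250001000001, 89·53000²=250001000000, difference 1.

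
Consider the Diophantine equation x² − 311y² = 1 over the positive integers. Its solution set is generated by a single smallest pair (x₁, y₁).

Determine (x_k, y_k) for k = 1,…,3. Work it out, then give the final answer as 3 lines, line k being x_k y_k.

√311 → a₀=17, period (1,1,1,2,1,…,1,1,34); ℓ=16 even so k=15
step 0: (17, 1)  from 17·(1,0) + (0,1)
…
step 3: (53, 3)  from 1·(35,2) + (18,1)
step 4: (141, 8)  from 2·(53,3) + (35,2)
step 5: (194, 11)  from 1·(141,8) + (53,3)
step 6: (1305, 74)  from 6·(194,11) + (141,8)
…
step 8: (71158, 4035)  from 17·(4109,233) + (1305,74)
step 9: (217583, 12338)  from 3·(71158,4035) + (4109,233)
…
step 14: (10724507, 608131)  from 1·(6159373,349266) + (4565134,258865)
step 15: (16883880, 957397)  from 1·(10724507,608131) + (6159373,349266)
(x₁, y₁) = (16883880, 957397);  16883880² − 311·957397² = 1 ✓
n=2: (16883880,957397)∘(16883880,957397) = (16883880·16883880+311·957397·957397, 16883880·957397+957397·16883880) = (570130807708799,32329152120720)
n=3: (570130807708799,32329152120720)∘(16883880,957397) = (16883880·570130807708799+311·957397·32329152120720, 16883880·32329152120720+957397·570130807708799) = (19252040283316857636360,1091683049815963029803)

16883880 957397
570130807708799 32329152120720
19252040283316857636360 1091683049815963029803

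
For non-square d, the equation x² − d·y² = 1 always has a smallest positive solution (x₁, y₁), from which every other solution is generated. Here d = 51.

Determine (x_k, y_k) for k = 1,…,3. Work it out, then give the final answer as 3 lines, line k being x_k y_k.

√51 = [7; 7,14, …], period ℓ=2 (even) → k=1
i=0: a=7 ⇒ p=7, q=1
i=1: a=7 ⇒ p=50, q=7
(x₁, y₁) = (50, 7);  50² − 51·7² = 1 ✓
n=2: (50,7)∘(50,7) = (50·50+51·7·7, 50·7+7·50) = (4999,700)
n=3: (4999,700)∘(50,7) = (50·4999+51·7·700, 50·700+7·4999) = (499850,69993)

50 7
4999 700
499850 69993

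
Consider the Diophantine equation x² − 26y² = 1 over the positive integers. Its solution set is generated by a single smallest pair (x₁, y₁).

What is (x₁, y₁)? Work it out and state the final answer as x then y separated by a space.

[5; 10] for √26; ℓ=1 ⇒ convergent index 1
step 0: (5, 1)  from 5·(1,0) + (0,1)
step 1: (51, 10)  from 10·(5,1) + (1,0)
→ (51, 10).  Check: 51²=2601, 26·10²=2600, difference 1.

51 10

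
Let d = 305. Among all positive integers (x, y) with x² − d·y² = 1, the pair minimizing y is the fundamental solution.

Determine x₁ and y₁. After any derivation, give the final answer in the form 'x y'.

√305 → a₀=17, period (2,6,2,34); ℓ=4 even so k=3
a_0=17:  p_0=17·1+0=17,  q_0=17·0+1=1
a_1=2:  p_1=2·17+1=35,  q_1=2·1+0=2
a_2=6:  p_2=6·35+17=227,  q_2=6·2+1=13
a_3=2:  p_3=2·227+35=489,  q_3=2·13+2=28
→ (489, 28).  Check: 489²=239121, 305·28²=239120, difference 1.

489 28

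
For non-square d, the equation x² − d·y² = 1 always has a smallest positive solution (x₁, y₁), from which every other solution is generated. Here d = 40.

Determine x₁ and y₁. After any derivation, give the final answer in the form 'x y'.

19 3

[6; 3,12] for √40; ℓ=2 ⇒ convergent index 1
i=0: a=6 ⇒ p=6, q=1
i=1: a=3 ⇒ p=19, q=3
(x₁, y₁) = (19, 3);  19² − 40·3² = 1 ✓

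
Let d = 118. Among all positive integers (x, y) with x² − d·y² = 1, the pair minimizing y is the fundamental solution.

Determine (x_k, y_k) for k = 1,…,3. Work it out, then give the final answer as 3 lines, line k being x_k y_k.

306917 28254
188396089777 17343265836
115643925371868101 10645886241146970

d=118: √d = [10; 1,6,3,2,10,2,3,6,1,20] (ℓ=10, even), read p_9/q_9
a_0=10:  p_0=10·1+0=10,  q_0=10·0+1=1
a_1=1:  p_1=1·10+1=11,  q_1=1·1+0=1
…
a_4=2:  p_4=2·239+76=554,  q_4=2·22+7=51
a_5=10:  p_5=10·554+239=5779,  q_5=10·51+22=532
a_6=2:  p_6=2·5779+554=12112,  q_6=2·532+51=1115
…
a_8=6:  p_8=6·42115+12112=264802,  q_8=6·3877+1115=24377
a_9=1:  p_9=1·264802+42115=306917,  q_9=1·24377+3877=28254
→ (306917, 28254).  Check: 306917²=94198044889, 118·28254²=94198044888, difference 1.
(x_2, y_2) = (306917·306917 + 118·28254·28254, 306917·28254 + 28254·306917) = (188396089777, 17343265836)
(x_3, y_3) = (306917·188396089777 + 118·28254·17343265836, 306917·17343265836 + 28254·188396089777) = (115643925371868101, 10645886241146970)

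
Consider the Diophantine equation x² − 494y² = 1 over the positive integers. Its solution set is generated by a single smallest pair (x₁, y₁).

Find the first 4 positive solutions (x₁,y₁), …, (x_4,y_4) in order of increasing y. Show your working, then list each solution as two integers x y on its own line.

73035 3286
10668222449 479986020
1558307253052395 70111557938114
227621940442695115201 10241195267540325960

√494 = [22; 4,2,2,1,2,1,2,2,4,44, …], period ℓ=10 (even) → k=9
a_0=22:  p_0=22·1+0=22,  q_0=22·0+1=1
a_1=4:  p_1=4·22+1=89,  q_1=4·1+0=4
a_2=2:  p_2=2·89+22=200,  q_2=2·4+1=9
…
a_8=2:  p_8=2·6979+2556=16514,  q_8=2·314+115=743
a_9=4:  p_9=4·16514+6979=73035,  q_9=4·743+314=3286
(x₁, y₁) = (73035, 3286);  73035² − 494·3286² = 1 ✓
(x_2, y_2) = (73035·73035 + 494·3286·3286, 73035·3286 + 3286·73035) = (10668222449, 479986020)
(x_3, y_3) = (73035·10668222449 + 494·3286·479986020, 73035·479986020 + 3286·10668222449) = (1558307253052395, 70111557938114)
(x_4, y_4) = (73035·1558307253052395 + 494·3286·70111557938114, 73035·70111557938114 + 3286·1558307253052395) = (227621940442695115201, 10241195267540325960)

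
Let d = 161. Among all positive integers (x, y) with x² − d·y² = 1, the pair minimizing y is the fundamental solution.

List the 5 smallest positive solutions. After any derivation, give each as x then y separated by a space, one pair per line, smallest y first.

11775 928
277301249 21854400
6530444402175 514671119072
153791965393920001 12120504832291200
3621800778496371621375 285437888285786640928

√161 → a₀=12, period (1,2,4,1,2,1,4,2,1,24); ℓ=10 even so k=9
k=0  a_k=12  p_k/q_k = 12/1
k=1  a_k=1  p_k/q_k = 13/1
k=2  a_k=2  p_k/q_k = 38/3
k=3  a_k=4  p_k/q_k = 165/13
k=4  a_k=1  p_k/q_k = 203/16
k=5  a_k=2  p_k/q_k = 571/45
k=6  a_k=1  p_k/q_k = 774/61
…
k=8  a_k=2  p_k/q_k = 8108/639
k=9  a_k=1  p_k/q_k = 11775/928
→ (11775, 928).  Check: 11775²=138650625, 161·928²=138650624, difference 1.
(x_2, y_2) = (11775·11775 + 161·928·928, 11775·928 + 928·11775) = (277301249, 21854400)
(x_3, y_3) = (11775·277301249 + 161·928·21854400, 11775·21854400 + 928·277301249) = (6530444402175, 514671119072)
(x_4, y_4) = (11775·6530444402175 + 161·928·514671119072, 11775·514671119072 + 928·6530444402175) = (153791965393920001, 12120504832291200)
(x_5, y_5) = (11775·153791965393920001 + 161·928·12120504832291200, 11775·12120504832291200 + 928·153791965393920001) = (3621800778496371621375, 285437888285786640928)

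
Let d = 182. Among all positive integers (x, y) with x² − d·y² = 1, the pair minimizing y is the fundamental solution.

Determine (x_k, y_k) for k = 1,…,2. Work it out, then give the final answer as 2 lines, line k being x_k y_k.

√182 → a₀=13, period (2,26); ℓ=2 even so k=1
i=0: a=13 ⇒ p=13, q=1
i=1: a=2 ⇒ p=27, q=2
→ (27, 2).  Check: 27²=729, 182·2²=728, difference 1.
k=2:  x_2 = 27·27+182·2·2 = 1457,  y_2 = 27·2+2·27 = 108

27 2
1457 108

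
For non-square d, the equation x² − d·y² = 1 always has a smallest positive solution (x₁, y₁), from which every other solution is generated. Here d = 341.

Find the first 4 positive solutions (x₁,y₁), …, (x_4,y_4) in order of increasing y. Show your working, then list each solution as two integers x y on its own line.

[18; 2,6,1,8,2,…,6,2,36] for √341; ℓ=14 ⇒ convergent index 13
k=0  a_k=18  p_k/q_k = 18/1
…
k=2  a_k=6  p_k/q_k = 240/13
…
k=8  a_k=1  p_k/q_k = 28124/1523
…
k=11  a_k=1  p_k/q_k = 718667/38918
k=12  a_k=6  p_k/q_k = 4953942/268271
k=13  a_k=2  p_k/q_k = 10626551/575460
→ (10626551, 575460).  Check: 10626551²=112923586155601, 341·575460²=112923586155600, difference 1.
(10626551+575460√341)^2 = 225847172311201 + 12230310076920√341
(10626551+575460√341)^3 = 4799952989541519968951 + 259932027556408030380√341
(10626551+575460√341)^4 = 102013890481930631287980124801 + 5524361894723138392975161840√341

10626551 575460
225847172311201 12230310076920
4799952989541519968951 259932027556408030380
102013890481930631287980124801 5524361894723138392975161840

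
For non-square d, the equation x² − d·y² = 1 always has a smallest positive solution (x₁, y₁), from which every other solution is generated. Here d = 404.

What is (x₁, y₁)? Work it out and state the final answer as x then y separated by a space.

d=404: √d = [20; 10,40] (ℓ=2, even), read p_1/q_1
k=0  a_k=20  p_k/q_k = 20/1
k=1  a_k=10  p_k/q_k = 201/10
fundamental: x₁=201, y₁=10  (since 40401 − 404·100 = 1)

201 10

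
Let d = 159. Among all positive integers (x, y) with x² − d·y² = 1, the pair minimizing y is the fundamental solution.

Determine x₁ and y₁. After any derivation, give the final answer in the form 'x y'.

√159 → a₀=12, period (1,1,1,1,3,1,1,1,1,24); ℓ=10 even so k=9
k=0  a_k=12  p_k/q_k = 12/1
k=1  a_k=1  p_k/q_k = 13/1
k=2  a_k=1  p_k/q_k = 25/2
k=3  a_k=1  p_k/q_k = 38/3
k=4  a_k=1  p_k/q_k = 63/5
k=5  a_k=3  p_k/q_k = 227/18
…
k=7  a_k=1  p_k/q_k = 517/41
k=8  a_k=1  p_k/q_k = 807/64
k=9  a_k=1  p_k/q_k = 1324/105
→ (1324, 105).  Check: 1324²=1752976, 159·105²=1752975, difference 1.

1324 105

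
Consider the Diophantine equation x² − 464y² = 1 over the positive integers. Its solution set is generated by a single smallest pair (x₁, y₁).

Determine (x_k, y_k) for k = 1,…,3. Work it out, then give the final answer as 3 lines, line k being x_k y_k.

9801 455
192119201 8918910
3765920568201 174828473365

[21; 1,1,5,1,1,1,5,1,1,42] for √464; ℓ=10 ⇒ convergent index 9
k=0  a_k=21  p_k/q_k = 21/1
k=1  a_k=1  p_k/q_k = 22/1
k=2  a_k=1  p_k/q_k = 43/2
k=3  a_k=5  p_k/q_k = 237/11
…
k=5  a_k=1  p_k/q_k = 517/24
…
k=7  a_k=5  p_k/q_k = 4502/209
k=8  a_k=1  p_k/q_k = 5299/246
k=9  a_k=1  p_k/q_k = 9801/455
fundamental: x₁=9801, y₁=455  (since 96059601 − 464·207025 = 1)
k=2:  x_2 = 9801·9801+464·455·455 = 192119201,  y_2 = 9801·455+455·9801 = 8918910
k=3:  x_3 = 9801·192119201+464·455·8918910 = 3765920568201,  y_3 = 9801·8918910+455·192119201 = 174828473365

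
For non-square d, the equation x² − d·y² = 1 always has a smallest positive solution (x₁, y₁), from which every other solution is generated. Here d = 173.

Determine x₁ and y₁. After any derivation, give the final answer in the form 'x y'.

2499849 190060

√173 → a₀=13, period (6,1,1,6,26); ℓ=5 odd so k=9
a_0=13:  p_0=13·1+0=13,  q_0=13·0+1=1
…
a_7=1:  p_7=1·176552+29239=205791,  q_7=1·13423+2223=15646
a_8=1:  p_8=1·205791+176552=382343,  q_8=1·15646+13423=29069
a_9=6:  p_9=6·382343+205791=2499849,  q_9=6·29069+15646=190060
→ (2499849, 190060).  Check: 2499849²=6249245022801, 173·190060²=6249245022800, difference 1.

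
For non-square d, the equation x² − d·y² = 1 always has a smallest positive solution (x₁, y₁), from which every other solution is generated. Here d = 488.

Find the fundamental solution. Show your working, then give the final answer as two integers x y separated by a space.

243 11

d=488: √d = [22; 11,44] (ℓ=2, even), read p_1/q_1
step 0: (22, 1)  from 22·(1,0) + (0,1)
step 1: (243, 11)  from 11·(22,1) + (1,0)
(x₁, y₁) = (243, 11);  243² − 488·11² = 1 ✓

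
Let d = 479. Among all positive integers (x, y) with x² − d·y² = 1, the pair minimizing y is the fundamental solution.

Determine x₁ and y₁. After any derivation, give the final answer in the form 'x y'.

√479 → a₀=21, period (1,7,1,3,2,21,2,3,1,7,1,42); ℓ=12 even so k=11
step 0: (21, 1)  from 21·(1,0) + (0,1)
step 1: (22, 1)  from 1·(21,1) + (1,0)
…
step 3: (197, 9)  from 1·(175,8) + (22,1)
…
step 5: (1729, 79)  from 2·(766,35) + (197,9)
…
step 10: (2648849, 121029)  from 7·(340591,15562) + (264712,12095)
step 11: (2989440, 136591)  from 1·(2648849,121029) + (340591,15562)
(x₁, y₁) = (2989440, 136591);  2989440² − 479·136591² = 1 ✓

2989440 136591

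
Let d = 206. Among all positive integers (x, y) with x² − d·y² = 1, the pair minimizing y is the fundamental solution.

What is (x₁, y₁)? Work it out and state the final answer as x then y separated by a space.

d=206: √d = [14; 2,1,5,14,5,1,2,28] (ℓ=8, even), read p_7/q_7
a_0=14:  p_0=14·1+0=14,  q_0=14·0+1=1
a_1=2:  p_1=2·14+1=29,  q_1=2·1+0=2
…
a_4=14:  p_4=14·244+43=3459,  q_4=14·17+3=241
a_5=5:  p_5=5·3459+244=17539,  q_5=5·241+17=1222
a_6=1:  p_6=1·17539+3459=20998,  q_6=1·1222+241=1463
a_7=2:  p_7=2·20998+17539=59535,  q_7=2·1463+1222=4148
→ (59535, 4148).  Check: 59535²=3544416225, 206·4148²=3544416224, difference 1.

59535 4148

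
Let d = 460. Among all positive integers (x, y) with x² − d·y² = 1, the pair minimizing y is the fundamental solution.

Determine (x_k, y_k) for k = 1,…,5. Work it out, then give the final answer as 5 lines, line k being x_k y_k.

2535751 118230
12860066268001 599603681460
65219851798297071751 3040891269731634690
330762608834754335913072001 15421886156225925189922920
1677463232230609064240018182143751 78212126485069051161274736991150

d=460: √d = [21; 2,4,3,1,2,10,2,1,3,4,2,42] (ℓ=12, even), read p_11/q_11
i=0: a=21 ⇒ p=21, q=1
…
i=5: a=2 ⇒ p=2252, q=105
…
i=8: a=1 ⇒ p=72257, q=3369
…
i=10: a=4 ⇒ p=1135029, q=52921
i=11: a=2 ⇒ p=2535751, q=118230
(x₁, y₁) = (2535751, 118230);  2535751² − 460·118230² = 1 ✓
k=2:  x_2 = 2535751·2535751+460·118230·118230 = 12860066268001,  y_2 = 2535751·118230+118230·2535751 = 599603681460
k=3:  x_3 = 2535751·12860066268001+460·118230·599603681460 = 65219851798297071751,  y_3 = 2535751·599603681460+118230·12860066268001 = 3040891269731634690
k=4:  x_4 = 2535751·65219851798297071751+460·118230·3040891269731634690 = 330762608834754335913072001,  y_4 = 2535751·3040891269731634690+118230·65219851798297071751 = 15421886156225925189922920
k=5:  x_5 = 2535751·330762608834754335913072001+460·118230·15421886156225925189922920 = 1677463232230609064240018182143751,  y_5 = 2535751·15421886156225925189922920+118230·330762608834754335913072001 = 78212126485069051161274736991150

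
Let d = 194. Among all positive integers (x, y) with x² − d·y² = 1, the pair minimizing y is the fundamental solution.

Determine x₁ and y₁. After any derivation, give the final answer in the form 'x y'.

[13; 1,12,1,26] for √194; ℓ=4 ⇒ convergent index 3
k=0  a_k=13  p_k/q_k = 13/1
k=1  a_k=1  p_k/q_k = 14/1
k=2  a_k=12  p_k/q_k = 181/13
k=3  a_k=1  p_k/q_k = 195/14
→ (195, 14).  Check: 195²=38025, 194·14²=38024, difference 1.

195 14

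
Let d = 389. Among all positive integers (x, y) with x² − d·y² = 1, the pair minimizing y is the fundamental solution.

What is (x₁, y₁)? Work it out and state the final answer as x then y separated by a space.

[19; 1,2,1,1,1,1,2,1,38] for √389; ℓ=9 ⇒ convergent index 17
i=0: a=19 ⇒ p=19, q=1
i=1: a=1 ⇒ p=20, q=1
…
i=4: a=1 ⇒ p=138, q=7
…
i=6: a=1 ⇒ p=355, q=18
i=7: a=2 ⇒ p=927, q=47
i=8: a=1 ⇒ p=1282, q=65
…
i=11: a=2 ⇒ p=151493, q=7681
…
i=13: a=1 ⇒ p=353911, q=17944
i=14: a=1 ⇒ p=556329, q=28207
…
i=16: a=2 ⇒ p=2376809, q=120509
i=17: a=1 ⇒ p=3287049, q=166660
(x₁, y₁) = (3287049, 166660);  3287049² − 389·166660² = 1 ✓

3287049 166660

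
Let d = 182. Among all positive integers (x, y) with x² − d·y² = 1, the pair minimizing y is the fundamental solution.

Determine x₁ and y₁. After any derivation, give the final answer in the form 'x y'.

27 2

[13; 2,26] for √182; ℓ=2 ⇒ convergent index 1
step 0: (13, 1)  from 13·(1,0) + (0,1)
step 1: (27, 2)  from 2·(13,1) + (1,0)
→ (27, 2).  Check: 27²=729, 182·2²=728, difference 1.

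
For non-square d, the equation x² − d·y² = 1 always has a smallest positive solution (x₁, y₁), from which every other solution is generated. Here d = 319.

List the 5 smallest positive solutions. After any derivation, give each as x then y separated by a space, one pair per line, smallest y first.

√319 → a₀=17, period (1,6,5,1,4,…,6,1,34); ℓ=14 even so k=13
a_0=17:  p_0=17·1+0=17,  q_0=17·0+1=1
a_1=1:  p_1=1·17+1=18,  q_1=1·1+0=1
a_2=6:  p_2=6·18+17=125,  q_2=6·1+1=7
…
a_7=1:  p_7=1·11913+3715=15628,  q_7=1·667+208=875
…
a_11=5:  p_11=5·309613+250816=1798881,  q_11=5·17335+14043=100718
a_12=6:  p_12=6·1798881+309613=11102899,  q_12=6·100718+17335=621643
a_13=1:  p_13=1·11102899+1798881=12901780,  q_13=1·621643+100718=722361
(x₁, y₁) = (12901780, 722361);  12901780² − 319·722361² = 1 ✓
(x_2, y_2) = (12901780·12901780 + 319·722361·722361, 12901780·722361 + 722361·12901780) = (332911854336799, 18639485405160)
(x_3, y_3) = (12901780·332911854336799 + 319·722361·18639485405160, 12901780·18639485405160 + 722361·332911854336799) = (8590311008090840302660, 480965080021169647239)
(x_4, y_4) = (12901780·8590311008090840302660 + 319·722361·480965080021169647239, 12901780·480965080021169647239 + 722361·8590311008090840302660) = (221660605515932150288251132801, 12410611300231033623224965680)
(x_5, y_5) = (12901780·221660605515932150288251132801 + 319·722361·12410611300231033623224965680, 12901780·12410611300231033623224965680 + 722361·221660605515932150288251132801) = (5719632734066677605580897309458268900, 320237953322189008993822774252173561)

12901780 722361
332911854336799 18639485405160
8590311008090840302660 480965080021169647239
221660605515932150288251132801 12410611300231033623224965680
5719632734066677605580897309458268900 320237953322189008993822774252173561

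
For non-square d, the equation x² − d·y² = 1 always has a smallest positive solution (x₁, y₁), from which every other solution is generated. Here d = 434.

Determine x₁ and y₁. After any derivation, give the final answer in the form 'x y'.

[20; 1,4,1,40] for √434; ℓ=4 ⇒ convergent index 3
i=0: a=20 ⇒ p=20, q=1
i=1: a=1 ⇒ p=21, q=1
i=2: a=4 ⇒ p=104, q=5
i=3: a=1 ⇒ p=125, q=6
fundamental: x₁=125, y₁=6  (since 15625 − 434·36 = 1)

125 6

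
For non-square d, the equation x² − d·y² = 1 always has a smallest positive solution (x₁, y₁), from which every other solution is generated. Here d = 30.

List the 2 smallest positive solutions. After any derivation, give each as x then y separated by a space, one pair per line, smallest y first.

√30 → a₀=5, period (2,10); ℓ=2 even so k=1
i=0: a=5 ⇒ p=5, q=1
i=1: a=2 ⇒ p=11, q=2
fundamental: x₁=11, y₁=2  (since 121 − 30·4 = 1)
n=2: (11,2)∘(11,2) = (11·11+30·2·2, 11·2+2·11) = (241,44)

11 2
241 44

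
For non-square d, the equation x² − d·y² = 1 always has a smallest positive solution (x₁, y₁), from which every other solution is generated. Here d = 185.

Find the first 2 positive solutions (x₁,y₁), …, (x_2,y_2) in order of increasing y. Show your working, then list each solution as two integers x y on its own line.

[13; 1,1,1,1,26] for √185; ℓ=5 ⇒ convergent index 9
step 0: (13, 1)  from 13·(1,0) + (0,1)
…
step 2: (27, 2)  from 1·(14,1) + (13,1)
step 3: (41, 3)  from 1·(27,2) + (14,1)
step 4: (68, 5)  from 1·(41,3) + (27,2)
step 5: (1809, 133)  from 26·(68,5) + (41,3)
step 6: (1877, 138)  from 1·(1809,133) + (68,5)
step 7: (3686, 271)  from 1·(1877,138) + (1809,133)
step 8: (5563, 409)  from 1·(3686,271) + (1877,138)
step 9: (9249, 680)  from 1·(5563,409) + (3686,271)
(x₁, y₁) = (9249, 680);  9249² − 185·680² = 1 ✓
n=2: (9249,680)∘(9249,680) = (9249·9249+185·680·680, 9249·680+680·9249) = (171088001,12578640)

9249 680
171088001 12578640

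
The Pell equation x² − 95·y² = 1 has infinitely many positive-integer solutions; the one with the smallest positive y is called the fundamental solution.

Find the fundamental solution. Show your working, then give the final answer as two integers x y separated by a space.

39 4

d=95: √d = [9; 1,2,1,18] (ℓ=4, even), read p_3/q_3
step 0: (9, 1)  from 9·(1,0) + (0,1)
step 1: (10, 1)  from 1·(9,1) + (1,0)
step 2: (29, 3)  from 2·(10,1) + (9,1)
step 3: (39, 4)  from 1·(29,3) + (10,1)
(x₁, y₁) = (39, 4);  39² − 95·4² = 1 ✓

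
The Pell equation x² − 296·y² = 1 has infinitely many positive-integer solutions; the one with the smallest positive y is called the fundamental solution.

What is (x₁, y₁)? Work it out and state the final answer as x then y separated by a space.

3699 215

[17; 4,1,7,1,4,34] for √296; ℓ=6 ⇒ convergent index 5
k=0  a_k=17  p_k/q_k = 17/1
…
k=2  a_k=1  p_k/q_k = 86/5
…
k=4  a_k=1  p_k/q_k = 757/44
k=5  a_k=4  p_k/q_k = 3699/215
fundamental: x₁=3699, y₁=215  (since 13682601 − 296·46225 = 1)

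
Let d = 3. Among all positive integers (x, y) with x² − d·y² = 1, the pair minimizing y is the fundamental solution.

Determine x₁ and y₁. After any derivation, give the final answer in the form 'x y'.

√3 → a₀=1, period (1,2); ℓ=2 even so k=1
a_0=1:  p_0=1·1+0=1,  q_0=1·0+1=1
a_1=1:  p_1=1·1+1=2,  q_1=1·1+0=1
→ (2, 1).  Check: 2²=4, 3·1²=3, difference 1.

2 1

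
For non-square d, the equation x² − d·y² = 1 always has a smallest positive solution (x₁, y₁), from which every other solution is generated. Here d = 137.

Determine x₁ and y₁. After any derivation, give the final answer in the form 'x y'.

√137 → a₀=11, period (1,2,2,1,1,2,2,1,22); ℓ=9 odd so k=17
k=0  a_k=11  p_k/q_k = 11/1
k=1  a_k=1  p_k/q_k = 12/1
k=2  a_k=2  p_k/q_k = 35/3
…
k=4  a_k=1  p_k/q_k = 117/10
k=5  a_k=1  p_k/q_k = 199/17
k=6  a_k=2  p_k/q_k = 515/44
…
k=8  a_k=1  p_k/q_k = 1744/149
k=9  a_k=22  p_k/q_k = 39597/3383
k=10  a_k=1  p_k/q_k = 41341/3532
…
k=12  a_k=2  p_k/q_k = 285899/24426
…
k=14  a_k=1  p_k/q_k = 694077/59299
k=15  a_k=2  p_k/q_k = 1796332/153471
k=16  a_k=2  p_k/q_k = 4286741/366241
k=17  a_k=1  p_k/q_k = 6083073/519712
→ (6083073, 519712).  Check: 6083073²=37003777123329, 137·519712²=37003777123328, difference 1.

6083073 519712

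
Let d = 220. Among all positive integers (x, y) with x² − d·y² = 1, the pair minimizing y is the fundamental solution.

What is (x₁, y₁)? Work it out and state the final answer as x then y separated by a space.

d=220: √d = [14; 1,4,1,28] (ℓ=4, even), read p_3/q_3
k=0  a_k=14  p_k/q_k = 14/1
k=1  a_k=1  p_k/q_k = 15/1
k=2  a_k=4  p_k/q_k = 74/5
k=3  a_k=1  p_k/q_k = 89/6
(x₁, y₁) = (89, 6);  89² − 220·6² = 1 ✓

89 6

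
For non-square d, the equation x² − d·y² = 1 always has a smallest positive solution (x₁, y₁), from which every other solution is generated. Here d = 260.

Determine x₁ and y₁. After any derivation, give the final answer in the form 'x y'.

[16; 8,32] for √260; ℓ=2 ⇒ convergent index 1
a_0=16:  p_0=16·1+0=16,  q_0=16·0+1=1
a_1=8:  p_1=8·16+1=129,  q_1=8·1+0=8
(x₁, y₁) = (129, 8);  129² − 260·8² = 1 ✓

129 8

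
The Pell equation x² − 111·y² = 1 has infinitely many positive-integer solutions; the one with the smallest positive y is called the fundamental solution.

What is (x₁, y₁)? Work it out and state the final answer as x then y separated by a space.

√111 = [10; 1,1,6,1,1,20, …], period ℓ=6 (even) → k=5
i=0: a=10 ⇒ p=10, q=1
…
i=3: a=6 ⇒ p=137, q=13
i=4: a=1 ⇒ p=158, q=15
i=5: a=1 ⇒ p=295, q=28
fundamental: x₁=295, y₁=28  (since 87025 − 111·784 = 1)

295 28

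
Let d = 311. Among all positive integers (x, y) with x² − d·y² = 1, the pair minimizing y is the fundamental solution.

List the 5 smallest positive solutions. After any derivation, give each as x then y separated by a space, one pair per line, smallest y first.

16883880 957397
570130807708799 32329152120720
19252040283316857636360 1091683049815963029803
650098275797375082487964044801 36863691222253451430108430560
21952362553539551163393489436611779400 1244804277907160115380508441163715797

d=311: √d = [17; 1,1,1,2,1,…,1,1,34] (ℓ=16, even), read p_15/q_15
step 0: (17, 1)  from 17·(1,0) + (0,1)
step 1: (18, 1)  from 1·(17,1) + (1,0)
step 2: (35, 2)  from 1·(18,1) + (17,1)
step 3: (53, 3)  from 1·(35,2) + (18,1)
…
step 5: (194, 11)  from 1·(141,8) + (53,3)
step 6: (1305, 74)  from 6·(194,11) + (141,8)
…
step 12: (4565134, 258865)  from 2·(1594239,90401) + (1376656,78063)
step 13: (6159373, 349266)  from 1·(4565134,258865) + (1594239,90401)
step 14: (10724507, 608131)  from 1·(6159373,349266) + (4565134,258865)
step 15: (16883880, 957397)  from 1·(10724507,608131) + (6159373,349266)
(x₁, y₁) = (16883880, 957397);  16883880² − 311·957397² = 1 ✓
(16883880+957397√311)^2 = 570130807708799 + 32329152120720√311
(16883880+957397√311)^3 = 19252040283316857636360 + 1091683049815963029803√311
(16883880+957397√311)^4 = 650098275797375082487964044801 + 36863691222253451430108430560√311
(16883880+957397√311)^5 = 21952362553539551163393489436611779400 + 1244804277907160115380508441163715797√311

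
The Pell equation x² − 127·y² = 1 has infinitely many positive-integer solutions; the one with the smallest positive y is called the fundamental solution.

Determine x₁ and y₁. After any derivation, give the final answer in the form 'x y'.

4730624 419775

d=127: √d = [11; 3,1,2,2,7,11,7,2,2,1,3,22] (ℓ=12, even), read p_11/q_11
k=0  a_k=11  p_k/q_k = 11/1
…
k=2  a_k=1  p_k/q_k = 45/4
…
k=5  a_k=7  p_k/q_k = 2175/193
k=6  a_k=11  p_k/q_k = 24218/2149
k=7  a_k=7  p_k/q_k = 171701/15236
…
k=10  a_k=1  p_k/q_k = 1274561/113099
k=11  a_k=3  p_k/q_k = 4730624/419775
fundamental: x₁=4730624, y₁=419775  (since 22378803429376 − 127·176211050625 = 1)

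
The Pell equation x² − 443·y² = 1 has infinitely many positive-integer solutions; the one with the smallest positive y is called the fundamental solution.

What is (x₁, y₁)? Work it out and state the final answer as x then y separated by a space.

442 21

√443 = [21; 21,42, …], period ℓ=2 (even) → k=1
i=0: a=21 ⇒ p=21, q=1
i=1: a=21 ⇒ p=442, q=21
fundamental: x₁=442, y₁=21  (since 195364 − 443·441 = 1)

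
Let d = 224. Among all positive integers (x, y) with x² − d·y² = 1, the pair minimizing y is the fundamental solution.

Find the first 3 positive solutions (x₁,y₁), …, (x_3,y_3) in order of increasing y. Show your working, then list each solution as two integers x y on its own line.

15 1
449 30
13455 899

[14; 1,28] for √224; ℓ=2 ⇒ convergent index 1
i=0: a=14 ⇒ p=14, q=1
i=1: a=1 ⇒ p=15, q=1
→ (15, 1).  Check: 15²=225, 224·1²=224, difference 1.
(15+1√224)^2 = 449 + 30√224
(15+1√224)^3 = 13455 + 899√224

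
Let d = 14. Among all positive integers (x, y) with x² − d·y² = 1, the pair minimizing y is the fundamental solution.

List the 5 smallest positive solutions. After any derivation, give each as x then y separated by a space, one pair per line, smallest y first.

15 4
449 120
13455 3596
403201 107760
12082575 3229204

d=14: √d = [3; 1,2,1,6] (ℓ=4, even), read p_3/q_3
i=0: a=3 ⇒ p=3, q=1
i=1: a=1 ⇒ p=4, q=1
i=2: a=2 ⇒ p=11, q=3
i=3: a=1 ⇒ p=15, q=4
→ (15, 4).  Check: 15²=225, 14·4²=224, difference 1.
k=2:  x_2 = 15·15+14·4·4 = 449,  y_2 = 15·4+4·15 = 120
k=3:  x_3 = 15·449+14·4·120 = 13455,  y_3 = 15·120+4·449 = 3596
k=4:  x_4 = 15·13455+14·4·3596 = 403201,  y_4 = 15·3596+4·13455 = 107760
k=5:  x_5 = 15·403201+14·4·107760 = 12082575,  y_5 = 15·107760+4·403201 = 3229204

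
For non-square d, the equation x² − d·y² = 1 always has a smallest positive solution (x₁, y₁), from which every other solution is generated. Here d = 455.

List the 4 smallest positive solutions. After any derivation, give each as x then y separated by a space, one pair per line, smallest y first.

√455 = [21; 3,42, …], period ℓ=2 (even) → k=1
i=0: a=21 ⇒ p=21, q=1
i=1: a=3 ⇒ p=64, q=3
fundamental: x₁=64, y₁=3  (since 4096 − 455·9 = 1)
k=2:  x_2 = 64·64+455·3·3 = 8191,  y_2 = 64·3+3·64 = 384
k=3:  x_3 = 64·8191+455·3·384 = 1048384,  y_3 = 64·384+3·8191 = 49149
k=4:  x_4 = 64·1048384+455·3·49149 = 134184961,  y_4 = 64·49149+3·1048384 = 6290688

64 3
8191 384
1048384 49149
134184961 6290688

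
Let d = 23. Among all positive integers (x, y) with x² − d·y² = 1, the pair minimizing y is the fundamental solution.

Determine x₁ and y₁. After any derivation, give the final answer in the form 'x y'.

24 5

[4; 1,3,1,8] for √23; ℓ=4 ⇒ convergent index 3
i=0: a=4 ⇒ p=4, q=1
i=1: a=1 ⇒ p=5, q=1
i=2: a=3 ⇒ p=19, q=4
i=3: a=1 ⇒ p=24, q=5
→ (24, 5).  Check: 24²=576, 23·5²=575, difference 1.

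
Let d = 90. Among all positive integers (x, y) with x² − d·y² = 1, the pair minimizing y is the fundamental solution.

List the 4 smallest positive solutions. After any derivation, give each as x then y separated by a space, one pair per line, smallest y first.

19 2
721 76
27379 2886
1039681 109592

√90 = [9; 2,18, …], period ℓ=2 (even) → k=1
i=0: a=9 ⇒ p=9, q=1
i=1: a=2 ⇒ p=19, q=2
→ (19, 2).  Check: 19²=361, 90·2²=360, difference 1.
(x_2, y_2) = (19·19 + 90·2·2, 19·2 + 2·19) = (721, 76)
(x_3, y_3) = (19·721 + 90·2·76, 19·76 + 2·721) = (27379, 2886)
(x_4, y_4) = (19·27379 + 90·2·2886, 19·2886 + 2·27379) = (1039681, 109592)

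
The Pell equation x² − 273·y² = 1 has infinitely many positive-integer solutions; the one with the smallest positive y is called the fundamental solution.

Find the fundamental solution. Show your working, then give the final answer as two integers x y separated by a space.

d=273: √d = [16; 1,1,10,1,1,32] (ℓ=6, even), read p_5/q_5
i=0: a=16 ⇒ p=16, q=1
i=1: a=1 ⇒ p=17, q=1
i=2: a=1 ⇒ p=33, q=2
i=3: a=10 ⇒ p=347, q=21
i=4: a=1 ⇒ p=380, q=23
i=5: a=1 ⇒ p=727, q=44
(x₁, y₁) = (727, 44);  727² − 273·44² = 1 ✓

727 44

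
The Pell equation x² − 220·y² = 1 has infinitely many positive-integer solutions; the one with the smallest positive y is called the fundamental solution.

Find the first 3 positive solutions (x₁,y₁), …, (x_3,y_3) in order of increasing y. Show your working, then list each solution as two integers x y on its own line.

89 6
15841 1068
2819609 190098

√220 → a₀=14, period (1,4,1,28); ℓ=4 even so k=3
k=0  a_k=14  p_k/q_k = 14/1
…
k=2  a_k=4  p_k/q_k = 74/5
k=3  a_k=1  p_k/q_k = 89/6
fundamental: x₁=89, y₁=6  (since 7921 − 220·36 = 1)
n=2: (89,6)∘(89,6) = (89·89+220·6·6, 89·6+6·89) = (15841,1068)
n=3: (15841,1068)∘(89,6) = (89·15841+220·6·1068, 89·1068+6·15841) = (2819609,190098)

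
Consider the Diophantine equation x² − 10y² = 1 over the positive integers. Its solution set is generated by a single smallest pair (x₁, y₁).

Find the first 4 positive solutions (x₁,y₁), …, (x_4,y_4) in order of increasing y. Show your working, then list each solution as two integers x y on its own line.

19 6
721 228
27379 8658
1039681 328776

[3; 6] for √10; ℓ=1 ⇒ convergent index 1
k=0  a_k=3  p_k/q_k = 3/1
k=1  a_k=6  p_k/q_k = 19/6
fundamental: x₁=19, y₁=6  (since 361 − 10·36 = 1)
n=2: (19,6)∘(19,6) = (19·19+10·6·6, 19·6+6·19) = (721,228)
n=3: (721,228)∘(19,6) = (19·721+10·6·228, 19·228+6·721) = (27379,8658)
n=4: (27379,8658)∘(19,6) = (19·27379+10·6·8658, 19·8658+6·27379) = (1039681,328776)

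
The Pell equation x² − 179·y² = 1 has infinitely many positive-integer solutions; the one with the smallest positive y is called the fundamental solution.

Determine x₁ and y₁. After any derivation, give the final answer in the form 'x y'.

4190210 313191

√179 → a₀=13, period (2,1,1,1,3,…,1,2,26); ℓ=14 even so k=13
k=0  a_k=13  p_k/q_k = 13/1
k=1  a_k=2  p_k/q_k = 27/2
k=2  a_k=1  p_k/q_k = 40/3
k=3  a_k=1  p_k/q_k = 67/5
k=4  a_k=1  p_k/q_k = 107/8
k=5  a_k=3  p_k/q_k = 388/29
k=6  a_k=5  p_k/q_k = 2047/153
k=7  a_k=13  p_k/q_k = 26999/2018
…
k=10  a_k=1  p_k/q_k = 575167/42990
…
k=12  a_k=1  p_k/q_k = 1588459/118727
k=13  a_k=2  p_k/q_k = 4190210/313191
(x₁, y₁) = (4190210, 313191);  4190210² − 179·313191² = 1 ✓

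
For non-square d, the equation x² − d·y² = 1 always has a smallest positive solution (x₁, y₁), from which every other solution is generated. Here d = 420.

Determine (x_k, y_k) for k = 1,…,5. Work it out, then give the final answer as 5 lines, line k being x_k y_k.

41 2
3361 164
275561 13446
22592641 1102408
1852321001 90384010

[20; 2,40] for √420; ℓ=2 ⇒ convergent index 1
i=0: a=20 ⇒ p=20, q=1
i=1: a=2 ⇒ p=41, q=2
(x₁, y₁) = (41, 2);  41² − 420·2² = 1 ✓
(41+2√420)^2 = 3361 + 164√420
(41+2√420)^3 = 275561 + 13446√420
(41+2√420)^4 = 22592641 + 1102408√420
(41+2√420)^5 = 1852321001 + 90384010√420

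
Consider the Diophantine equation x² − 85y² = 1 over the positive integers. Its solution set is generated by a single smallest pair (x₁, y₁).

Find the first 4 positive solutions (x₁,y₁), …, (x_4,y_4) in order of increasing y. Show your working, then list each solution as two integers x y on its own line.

285769 30996
163327842721 17715391848
93348068572789129 10125019625991228
53351968415791425367681 5786833466982059076816

d=85: √d = [9; 4,1,1,4,18] (ℓ=5, odd), read p_9/q_9
i=0: a=9 ⇒ p=9, q=1
i=1: a=4 ⇒ p=37, q=4
i=2: a=1 ⇒ p=46, q=5
…
i=5: a=18 ⇒ p=6887, q=747
i=6: a=4 ⇒ p=27926, q=3029
i=7: a=1 ⇒ p=34813, q=3776
i=8: a=1 ⇒ p=62739, q=6805
i=9: a=4 ⇒ p=285769, q=30996
→ (285769, 30996).  Check: 285769²=81663921361, 85·30996²=81663921360, difference 1.
(285769+30996√85)^2 = 163327842721 + 17715391848√85
(285769+30996√85)^3 = 93348068572789129 + 10125019625991228√85
(285769+30996√85)^4 = 53351968415791425367681 + 5786833466982059076816√85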